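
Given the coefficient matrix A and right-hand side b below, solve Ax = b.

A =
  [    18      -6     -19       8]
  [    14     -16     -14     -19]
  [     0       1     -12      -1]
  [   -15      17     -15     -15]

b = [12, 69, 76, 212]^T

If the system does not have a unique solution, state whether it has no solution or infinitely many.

Row-reduce the augmented matrix:
R1 ← R1 / (18).
R2 ← R2 − 14·R1.
R4 ← R4 + 15·R1.
R2 ← R2 / (-34/3).
R1 ← R1 + 1/3·R2.
R3 ← R3 − 1·R2.
R4 ← R4 − 12·R2.
R3 ← R3 / (-1217/102).
R1 ← R1 + 55/51·R3.
R2 ← R2 + 7/102·R3.
R4 ← R4 + 3061/102·R3.
R4 ← R4 / (-65539/2434).
R1 ← R1 − 3597/2434·R4.
R2 ← R2 − 2731/1217·R4.
R3 ← R3 − 329/1217·R4.
Reading off the reduced rows gives x_1 = -4, x_2 = 1, x_3 = -6, x_4 = -3.

x_1 = -4, x_2 = 1, x_3 = -6, x_4 = -3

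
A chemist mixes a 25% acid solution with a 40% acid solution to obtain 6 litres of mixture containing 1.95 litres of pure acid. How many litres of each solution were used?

Let a = litres of solution A, b = litres of solution B.
  b + a = 6
  (1/4)a + (2/5)b = 39/20
From equation 1: a = 6 − b.
Substitute into equation 2 and solve: b = 3.
Then a = 3.

litres of solution A: 3, litres of solution B: 3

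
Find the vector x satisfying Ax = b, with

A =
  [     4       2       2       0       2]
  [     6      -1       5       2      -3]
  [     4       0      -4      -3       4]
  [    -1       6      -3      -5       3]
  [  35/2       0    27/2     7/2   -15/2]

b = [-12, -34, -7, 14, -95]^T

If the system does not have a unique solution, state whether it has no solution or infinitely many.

infinitely many solutions

Row-reduce:
R1 ← R1 / (4).
R2 ← R2 − 6·R1.
R3 ← R3 − 4·R1.
R4 ← R4 + 1·R1.
R5 ← R5 − 35/2·R1.
R2 ← R2 / (-4).
R1 ← R1 − 1/2·R2.
R3 ← R3 + 2·R2.
R4 ← R4 − 13/2·R2.
R5 ← R5 + 35/4·R2.
R3 ← R3 / (-7).
R1 ← R1 − 3/4·R3.
R2 ← R2 + 1/2·R3.
R4 ← R4 − 3/4·R3.
R5 ← R5 − 3/8·R3.
R4 ← R4 / (-61/28).
R1 ← R1 + 5/28·R4.
R2 ← R2 + 3/14·R4.
R3 ← R3 − 4/7·R4.
R5 ← R5 + 61/56·R4.
Rank is 4 with 5 unknowns, leaving x_5 free.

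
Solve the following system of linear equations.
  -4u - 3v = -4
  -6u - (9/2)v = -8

Row-reduce:
R1 ← R1 / (-4).
R2 ← R2 + 6·R1.
Row 2 reduces to 0 = -2, a contradiction. The system is inconsistent.

no solution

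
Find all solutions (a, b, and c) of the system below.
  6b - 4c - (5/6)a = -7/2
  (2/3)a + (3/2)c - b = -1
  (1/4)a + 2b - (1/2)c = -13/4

Row-reduce:
R1 ← R1 / (-5/6).
R2 ← R2 − 2/3·R1.
R3 ← R3 − 1/4·R1.
R2 ← R2 / (19/5).
R1 ← R1 + 36/5·R2.
R3 ← R3 − 19/5·R2.
Row 3 reduces to 0 = -1/2, a contradiction. The system is inconsistent.

no solution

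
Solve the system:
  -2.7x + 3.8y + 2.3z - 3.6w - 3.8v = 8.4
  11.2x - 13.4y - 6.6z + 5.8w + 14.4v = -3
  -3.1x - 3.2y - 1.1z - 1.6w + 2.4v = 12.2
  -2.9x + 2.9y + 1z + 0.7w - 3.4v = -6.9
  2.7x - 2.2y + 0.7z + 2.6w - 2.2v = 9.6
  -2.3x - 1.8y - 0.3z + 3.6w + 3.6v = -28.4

x = 1, y = -5, z = -3, w = -5, v = -5

Row-reduce the augmented matrix:
R1 ← R1 / (-27/10).
R2 ← R2 − 56/5·R1.
R3 ← R3 + 31/10·R1.
R4 ← R4 + 29/10·R1.
R5 ← R5 − 27/10·R1.
R6 ← R6 + 23/10·R1.
R2 ← R2 / (319/135).
R1 ← R1 + 38/27·R2.
R3 ← R3 + 1021/135·R2.
R4 ← R4 + 319/270·R2.
R5 ← R5 − 8/5·R2.
R6 ← R6 + 136/27·R2.
R3 ← R3 / (9046/1595).
R1 ← R1 − 287/319·R3.
R2 ← R2 − 397/319·R3.
R5 ← R5 − 1609/1595·R3.
R6 ← R6 − 1279/319·R3.
Swap R4 and R5.
R4 ← R4 / (449281/45230).
R1 ← R1 − 1165/9046·R4.
R2 ← R2 − 18033/9046·R4.
R3 ← R3 + 42585/9046·R4.
R6 ← R6 − 54929/9046·R4.
Swap R5 and R6.
R5 ← R5 / (256696/45845).
R1 ← R1 − 128563/449281·R5.
R2 ← R2 − 460/449281·R5.
R3 ← R3 + 981791/449281·R5.
R4 ← R4 + 248951/449281·R5.
R6 reduces to 0 = 0, so the extra equation is consistent.
Reading off the reduced rows gives x = 1, y = -5, z = -3, w = -5, v = -5.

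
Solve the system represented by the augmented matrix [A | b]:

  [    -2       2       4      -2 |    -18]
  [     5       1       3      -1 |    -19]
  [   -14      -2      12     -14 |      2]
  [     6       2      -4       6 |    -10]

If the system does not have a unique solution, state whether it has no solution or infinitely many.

infinitely many solutions

Row-reduce:
R1 ← R1 / (-2).
R2 ← R2 − 5·R1.
R3 ← R3 + 14·R1.
R4 ← R4 − 6·R1.
R2 ← R2 / (6).
R1 ← R1 + 1·R2.
R3 ← R3 + 16·R2.
R4 ← R4 − 8·R2.
R3 ← R3 / (56/3).
R1 ← R1 − 1/6·R3.
R2 ← R2 − 13/6·R3.
R4 ← R4 + 28/3·R3.
Rank is 3 with 4 unknowns, leaving x_4 free.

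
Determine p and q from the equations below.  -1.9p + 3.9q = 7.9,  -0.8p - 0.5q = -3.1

Row-reduce the augmented matrix:
R1 ← R1 / (-19/10).
R2 ← R2 + 4/5·R1.
R2 ← R2 / (-407/190).
R1 ← R1 + 39/19·R2.
Reading off the reduced rows gives p = 2, q = 3.

p = 2, q = 3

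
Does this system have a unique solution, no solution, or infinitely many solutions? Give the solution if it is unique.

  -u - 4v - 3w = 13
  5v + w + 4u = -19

infinitely many solutions

Row-reduce:
R1 ← R1 / (-1).
R2 ← R2 − 4·R1.
R2 ← R2 / (-11).
R1 ← R1 − 4·R2.
Rank is 2 with 3 unknowns, leaving w free.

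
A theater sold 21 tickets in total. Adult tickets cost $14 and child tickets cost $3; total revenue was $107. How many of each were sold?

adult tickets: 4, child tickets: 17

Let a = adult tickets, c = child tickets.
  c + a = 21
  14a + 3c = 107
Row-reduce the augmented matrix:
R2 ← R2 − 14·R1.
R2 ← R2 / (-11).
R1 ← R1 − 1·R2.
Reading off the reduced rows gives a = 4, c = 17.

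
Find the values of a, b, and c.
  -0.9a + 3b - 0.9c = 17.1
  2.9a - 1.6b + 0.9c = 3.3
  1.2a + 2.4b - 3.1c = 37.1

Row-reduce the augmented matrix:
R1 ← R1 / (-9/10).
R2 ← R2 − 29/10·R1.
R3 ← R3 − 6/5·R1.
R2 ← R2 / (121/15).
R1 ← R1 + 10/3·R2.
R3 ← R3 − 32/5·R2.
R3 ← R3 / (-3283/1210).
R1 ← R1 − 21/121·R3.
R2 ← R2 + 30/121·R3.
Reading off the reduced rows gives a = 6, b = 6, c = -5.

a = 6, b = 6, c = -5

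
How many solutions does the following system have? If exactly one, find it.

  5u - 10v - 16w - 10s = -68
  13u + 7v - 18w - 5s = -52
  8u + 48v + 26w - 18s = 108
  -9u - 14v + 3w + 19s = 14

infinitely many solutions

Row-reduce:
R1 ← R1 / (5).
R2 ← R2 − 13·R1.
R3 ← R3 − 8·R1.
R4 ← R4 + 9·R1.
R2 ← R2 / (33).
R1 ← R1 + 2·R2.
R3 ← R3 − 64·R2.
R4 ← R4 + 32·R2.
R3 ← R3 / (962/165).
R1 ← R1 + 292/165·R3.
R2 ← R2 − 118/165·R3.
R4 ← R4 + 481/165·R3.
Rank is 3 with 4 unknowns, leaving s free.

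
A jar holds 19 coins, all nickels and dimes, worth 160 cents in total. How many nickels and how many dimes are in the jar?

nickels: 6, dimes: 13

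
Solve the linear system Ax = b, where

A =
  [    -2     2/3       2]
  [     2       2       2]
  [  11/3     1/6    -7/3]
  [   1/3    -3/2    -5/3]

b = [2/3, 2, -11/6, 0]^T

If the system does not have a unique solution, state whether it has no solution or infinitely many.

Row-reduce:
R1 ← R1 / (-2).
R2 ← R2 − 2·R1.
R3 ← R3 − 11/3·R1.
R4 ← R4 − 1/3·R1.
R2 ← R2 / (8/3).
R1 ← R1 + 1/3·R2.
R3 ← R3 − 25/18·R2.
R4 ← R4 + 25/18·R2.
R3 ← R3 / (-3/4).
R1 ← R1 + 1/2·R3.
R2 ← R2 − 3/2·R3.
R4 ← R4 − 3/4·R3.
Row 4 reduces to 0 = -1/2, a contradiction. The system is inconsistent.

no solution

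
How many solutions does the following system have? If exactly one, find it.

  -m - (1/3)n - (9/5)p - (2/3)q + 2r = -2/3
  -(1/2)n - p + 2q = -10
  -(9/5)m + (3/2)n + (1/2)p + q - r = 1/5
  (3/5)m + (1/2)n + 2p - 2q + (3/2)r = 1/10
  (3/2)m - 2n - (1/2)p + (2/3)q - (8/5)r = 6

m = -4, n = -4, p = 0, q = -6, r = -5

Row-reduce the augmented matrix:
R1 ← R1 / (-1).
R3 ← R3 + 9/5·R1.
R4 ← R4 − 3/5·R1.
R5 ← R5 − 3/2·R1.
R2 ← R2 / (-1/2).
R1 ← R1 − 1/3·R2.
R3 ← R3 − 21/10·R2.
R4 ← R4 − 3/10·R2.
R5 ← R5 + 5/2·R2.
R3 ← R3 / (-23/50).
R1 ← R1 − 17/15·R3.
R2 ← R2 − 2·R3.
R4 ← R4 − 8/25·R3.
R5 ← R5 − 9/5·R3.
R4 ← R4 / (142/23).
R1 ← R1 − 1940/69·R4.
R2 ← R2 − 968/23·R4.
R3 ← R3 + 530/23·R4.
R5 ← R5 − 2149/69·R4.
R5 ← R5 / (-59971/4260).
R1 ← R1 + 785/71·R5.
R2 ← R2 + 1178/71·R5.
R3 ← R3 − 1155/142·R5.
R4 ← R4 + 23/284·R5.
Reading off the reduced rows gives m = -4, n = -4, p = 0, q = -6, r = -5.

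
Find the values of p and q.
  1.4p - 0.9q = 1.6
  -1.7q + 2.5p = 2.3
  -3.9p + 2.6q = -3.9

p = 5, q = 6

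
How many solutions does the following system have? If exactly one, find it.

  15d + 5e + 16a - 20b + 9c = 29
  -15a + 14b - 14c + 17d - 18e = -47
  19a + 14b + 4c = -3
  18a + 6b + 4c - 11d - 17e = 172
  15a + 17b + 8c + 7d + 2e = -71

Row-reduce the augmented matrix:
R1 ← R1 / (16).
R2 ← R2 + 15·R1.
R3 ← R3 − 19·R1.
R4 ← R4 − 18·R1.
R5 ← R5 − 15·R1.
R2 ← R2 / (-19/4).
R1 ← R1 + 5/4·R2.
R3 ← R3 − 151/4·R2.
R4 ← R4 − 57/2·R2.
R5 ← R5 − 143/4·R2.
R3 ← R3 / (-967/19).
R1 ← R1 − 77/38·R3.
R2 ← R2 − 89/76·R3.
R4 ← R4 + 79/2·R3.
R5 ← R5 + 3215/76·R3.
R4 ← R4 / (-37269/1934).
R1 ← R1 − 3641/1934·R4.
R2 ← R2 + 4909/3868·R4.
R3 ← R3 + 4352/967·R4.
R5 ← R5 − 140563/3868·R4.
R5 ← R5 / (-2964043/74538).
R1 ← R1 + 81041/37269·R5.
R2 ← R2 − 94729/74538·R5.
R3 ← R3 − 219169/37269·R5.
R4 ← R4 − 30518/37269·R5.
Reading off the reduced rows gives a = 3, b = -4, c = -1, d = -4, e = -6.

a = 3, b = -4, c = -1, d = -4, e = -6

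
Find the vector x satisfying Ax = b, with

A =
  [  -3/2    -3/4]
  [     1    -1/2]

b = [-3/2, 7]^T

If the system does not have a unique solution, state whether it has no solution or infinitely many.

x_1 = 4, x_2 = -6

From equation 2: x_1 = 7 + 1/2·x_2.
Substitute into equation 1 and solve: x_2 = -6.
Then x_1 = 4.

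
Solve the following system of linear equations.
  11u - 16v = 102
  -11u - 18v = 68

Row-reduce the augmented matrix:
R1 ← R1 / (11).
R2 ← R2 + 11·R1.
R2 ← R2 / (-34).
R1 ← R1 + 16/11·R2.
Reading off the reduced rows gives u = 2, v = -5.

u = 2, v = -5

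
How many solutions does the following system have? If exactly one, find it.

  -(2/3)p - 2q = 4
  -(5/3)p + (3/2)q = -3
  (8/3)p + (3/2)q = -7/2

no solution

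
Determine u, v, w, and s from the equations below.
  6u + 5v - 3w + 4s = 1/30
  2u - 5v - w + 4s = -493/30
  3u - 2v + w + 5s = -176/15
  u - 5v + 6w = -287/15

Row-reduce the augmented matrix:
R1 ← R1 / (6).
R2 ← R2 − 2·R1.
R3 ← R3 − 3·R1.
R4 ← R4 − 1·R1.
R2 ← R2 / (-20/3).
R1 ← R1 − 5/6·R2.
R3 ← R3 + 9/2·R2.
R4 ← R4 + 35/6·R2.
R3 ← R3 / (5/2).
R1 ← R1 + 1/2·R3.
R4 ← R4 − 13/2·R3.
R4 ← R4 / (-153/25).
R1 ← R1 − 31/25·R4.
R2 ← R2 + 2/5·R4.
R3 ← R3 − 12/25·R4.
Reading off the reduced rows gives u = -14/5, v = 8/3, w = -1/2, s = 1/2.

u = -14/5, v = 8/3, w = -1/2, s = 1/2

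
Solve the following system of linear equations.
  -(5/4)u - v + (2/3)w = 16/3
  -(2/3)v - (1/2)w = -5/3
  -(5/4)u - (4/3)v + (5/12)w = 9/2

Row-reduce:
R1 ← R1 / (-5/4).
R3 ← R3 + 5/4·R1.
R2 ← R2 / (-2/3).
R1 ← R1 − 4/5·R2.
R3 ← R3 + 1/3·R2.
Rank is 2 with 3 unknowns, leaving w free.

infinitely many solutions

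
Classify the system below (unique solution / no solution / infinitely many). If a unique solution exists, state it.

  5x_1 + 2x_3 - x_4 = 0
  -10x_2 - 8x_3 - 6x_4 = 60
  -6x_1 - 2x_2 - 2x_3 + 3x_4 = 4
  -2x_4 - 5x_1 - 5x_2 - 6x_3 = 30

Row-reduce:
R1 ← R1 / (5).
R3 ← R3 + 6·R1.
R4 ← R4 + 5·R1.
R2 ← R2 / (-10).
R3 ← R3 + 2·R2.
R4 ← R4 + 5·R2.
R3 ← R3 / (2).
R1 ← R1 − 2/5·R3.
R2 ← R2 − 4/5·R3.
Rank is 3 with 4 unknowns, leaving x_4 free.

infinitely many solutions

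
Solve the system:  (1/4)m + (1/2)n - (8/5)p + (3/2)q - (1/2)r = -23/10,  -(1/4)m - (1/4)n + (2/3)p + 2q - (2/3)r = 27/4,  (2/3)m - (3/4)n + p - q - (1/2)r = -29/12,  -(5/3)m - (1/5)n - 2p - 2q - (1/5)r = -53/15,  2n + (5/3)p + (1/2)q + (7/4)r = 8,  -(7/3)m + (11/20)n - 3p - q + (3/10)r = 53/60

no solution

Row-reduce:
R1 ← R1 / (1/4).
R2 ← R2 + 1/4·R1.
R3 ← R3 − 2/3·R1.
R4 ← R4 + 5/3·R1.
R6 ← R6 + 7/3·R1.
R2 ← R2 / (1/4).
R1 ← R1 − 2·R2.
R3 ← R3 + 25/12·R2.
R4 ← R4 − 47/15·R2.
R5 ← R5 − 2·R2.
R6 ← R6 − 313/60·R2.
R3 ← R3 / (-113/45).
R1 ← R1 − 16/15·R3.
R2 ← R2 + 56/15·R3.
R4 ← R4 + 218/225·R3.
R5 ← R5 − 137/15·R3.
R6 ← R6 − 347/225·R3.
R4 ← R4 / (-25533/565).
R1 ← R1 + 1326/113·R4.
R2 ← R2 + 2478/113·R4.
R3 ← R3 + 2175/226·R4.
R5 ← R5 − 6825/113·R4.
R6 ← R6 + 25533/565·R4.
R5 ← R5 / (-20913/11348).
R1 ← R1 + 1808/8511·R5.
R2 ← R2 − 12796/8511·R5.
R3 ← R3 − 7625/17022·R5.
R4 ← R4 + 8203/25533·R5.
Row 6 reduces to 0 = 2, a contradiction. The system is inconsistent.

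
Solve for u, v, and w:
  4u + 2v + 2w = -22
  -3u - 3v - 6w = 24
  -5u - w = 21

u = -4, v = -2, w = -1

Row-reduce the augmented matrix:
R1 ← R1 / (4).
R2 ← R2 + 3·R1.
R3 ← R3 + 5·R1.
R2 ← R2 / (-3/2).
R1 ← R1 − 1/2·R2.
R3 ← R3 − 5/2·R2.
R3 ← R3 / (-6).
R1 ← R1 + 1·R3.
R2 ← R2 − 3·R3.
Reading off the reduced rows gives u = -4, v = -2, w = -1.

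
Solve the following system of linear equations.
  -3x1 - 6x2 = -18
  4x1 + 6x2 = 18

Row-reduce the augmented matrix:
R1 ← R1 / (-3).
R2 ← R2 − 4·R1.
R2 ← R2 / (-2).
R1 ← R1 − 2·R2.
Reading off the reduced rows gives x1 = 0, x2 = 3.

x1 = 0, x2 = 3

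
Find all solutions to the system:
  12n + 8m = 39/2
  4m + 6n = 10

Row-reduce:
R1 ← R1 / (8).
R2 ← R2 − 4·R1.
Row 2 reduces to 0 = 1/4, a contradiction. The system is inconsistent.

no solution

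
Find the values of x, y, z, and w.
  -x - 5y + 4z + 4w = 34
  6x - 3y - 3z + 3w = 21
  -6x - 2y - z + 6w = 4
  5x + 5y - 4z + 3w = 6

x = 3, y = -1, z = 4, w = 4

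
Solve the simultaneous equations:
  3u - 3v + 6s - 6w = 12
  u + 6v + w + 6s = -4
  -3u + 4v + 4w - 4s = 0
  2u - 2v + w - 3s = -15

Row-reduce the augmented matrix:
R1 ← R1 / (3).
R2 ← R2 − 1·R1.
R3 ← R3 + 3·R1.
R4 ← R4 − 2·R1.
R2 ← R2 / (7).
R1 ← R1 + 1·R2.
R3 ← R3 − 1·R2.
R3 ← R3 / (-17/7).
R1 ← R1 + 11/7·R3.
R2 ← R2 − 3/7·R3.
R4 ← R4 − 5·R3.
R4 ← R4 / (-69/17).
R1 ← R1 − 28/17·R4.
R2 ← R2 − 14/17·R4.
R3 ← R3 + 10/17·R4.
Reading off the reduced rows gives u = -4, v = 2, w = -6, s = -1.

u = -4, v = 2, w = -6, s = -1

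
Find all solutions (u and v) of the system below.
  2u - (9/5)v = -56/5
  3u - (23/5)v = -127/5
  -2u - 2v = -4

Row-reduce:
R1 ← R1 / (2).
R2 ← R2 − 3·R1.
R3 ← R3 + 2·R1.
R2 ← R2 / (-19/10).
R1 ← R1 + 9/10·R2.
R3 ← R3 + 19/5·R2.
Row 3 reduces to 0 = 2, a contradiction. The system is inconsistent.

no solution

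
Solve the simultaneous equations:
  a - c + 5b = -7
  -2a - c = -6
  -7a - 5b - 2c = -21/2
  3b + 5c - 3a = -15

Row-reduce:
R2 ← R2 + 2·R1.
R3 ← R3 + 7·R1.
R4 ← R4 + 3·R1.
R2 ← R2 / (10).
R1 ← R1 − 5·R2.
R3 ← R3 − 30·R2.
R4 ← R4 − 18·R2.
Swap R3 and R4.
R3 ← R3 / (37/5).
R1 ← R1 − 1/2·R3.
R2 ← R2 + 3/10·R3.
Row 4 reduces to 0 = 1/2, a contradiction. The system is inconsistent.

no solution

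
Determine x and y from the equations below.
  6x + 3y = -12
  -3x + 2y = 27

x = -5, y = 6

Row-reduce the augmented matrix:
R1 ← R1 / (6).
R2 ← R2 + 3·R1.
R2 ← R2 / (7/2).
R1 ← R1 − 1/2·R2.
Reading off the reduced rows gives x = -5, y = 6.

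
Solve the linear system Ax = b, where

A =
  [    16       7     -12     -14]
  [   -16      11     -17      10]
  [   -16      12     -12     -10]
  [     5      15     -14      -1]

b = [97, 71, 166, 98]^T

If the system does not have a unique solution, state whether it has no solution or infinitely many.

Row-reduce the augmented matrix:
R1 ← R1 / (16).
R2 ← R2 + 16·R1.
R3 ← R3 + 16·R1.
R4 ← R4 − 5·R1.
R2 ← R2 / (18).
R1 ← R1 − 7/16·R2.
R3 ← R3 − 19·R2.
R4 ← R4 − 205/16·R2.
R3 ← R3 / (119/18).
R1 ← R1 + 13/288·R3.
R2 ← R2 + 29/18·R3.
R4 ← R4 − 2993/288·R3.
R4 ← R4 / (35521/952).
R1 ← R1 + 869/952·R4.
R2 ← R2 + 600/119·R4.
R3 ← R3 + 356/119·R4.
Reading off the reduced rows gives x_1 = -2, x_2 = 5, x_3 = -2, x_4 = -5.

x_1 = -2, x_2 = 5, x_3 = -2, x_4 = -5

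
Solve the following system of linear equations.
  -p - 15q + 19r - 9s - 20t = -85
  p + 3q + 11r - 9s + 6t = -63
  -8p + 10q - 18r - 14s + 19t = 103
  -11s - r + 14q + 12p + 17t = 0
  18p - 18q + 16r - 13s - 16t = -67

p = 0, q = 0, r = -6, s = -1, t = -1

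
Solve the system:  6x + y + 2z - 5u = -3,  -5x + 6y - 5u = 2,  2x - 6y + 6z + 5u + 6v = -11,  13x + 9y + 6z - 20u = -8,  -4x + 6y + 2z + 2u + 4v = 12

no solution

Row-reduce:
R1 ← R1 / (6).
R2 ← R2 + 5·R1.
R3 ← R3 − 2·R1.
R4 ← R4 − 13·R1.
R5 ← R5 + 4·R1.
R2 ← R2 / (41/6).
R1 ← R1 − 1/6·R2.
R3 ← R3 + 19/3·R2.
R4 ← R4 − 41/6·R2.
R5 ← R5 − 20/3·R2.
R3 ← R3 / (282/41).
R1 ← R1 − 12/41·R3.
R2 ← R2 − 10/41·R3.
R5 ← R5 − 70/41·R3.
Swap R4 and R5.
R4 ← R4 / (379/47).
R1 ← R1 + 25/47·R4.
R2 ← R2 + 60/47·R4.
R3 ← R3 + 25/94·R4.
Row 5 reduces to 0 = -1, a contradiction. The system is inconsistent.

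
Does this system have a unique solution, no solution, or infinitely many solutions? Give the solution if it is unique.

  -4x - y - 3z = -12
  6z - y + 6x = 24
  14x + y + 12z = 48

Row-reduce:
R1 ← R1 / (-4).
R2 ← R2 − 6·R1.
R3 ← R3 − 14·R1.
R2 ← R2 / (-5/2).
R1 ← R1 − 1/4·R2.
R3 ← R3 + 5/2·R2.
Rank is 2 with 3 unknowns, leaving z free.

infinitely many solutions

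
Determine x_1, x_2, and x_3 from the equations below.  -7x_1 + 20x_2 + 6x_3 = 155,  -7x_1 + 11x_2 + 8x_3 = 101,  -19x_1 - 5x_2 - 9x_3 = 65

x_1 = -5, x_2 = 6, x_3 = 0

Row-reduce the augmented matrix:
R1 ← R1 / (-7).
R2 ← R2 + 7·R1.
R3 ← R3 + 19·R1.
R2 ← R2 / (-9).
R1 ← R1 + 20/7·R2.
R3 ← R3 + 415/7·R2.
R3 ← R3 / (-2423/63).
R1 ← R1 + 94/63·R3.
R2 ← R2 + 2/9·R3.
Reading off the reduced rows gives x_1 = -5, x_2 = 6, x_3 = 0.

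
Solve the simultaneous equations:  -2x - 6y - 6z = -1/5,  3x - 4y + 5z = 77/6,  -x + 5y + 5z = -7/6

x = 1/2, y = -4/3, z = 6/5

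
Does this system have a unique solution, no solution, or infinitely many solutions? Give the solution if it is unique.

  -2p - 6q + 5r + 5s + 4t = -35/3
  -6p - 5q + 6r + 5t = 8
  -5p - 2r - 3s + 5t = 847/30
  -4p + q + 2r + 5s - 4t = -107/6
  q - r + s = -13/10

p = -5/3, q = -1/2, r = -2, s = -14/5, t = 3/2

Row-reduce the augmented matrix:
R1 ← R1 / (-2).
R2 ← R2 + 6·R1.
R3 ← R3 + 5·R1.
R4 ← R4 + 4·R1.
R2 ← R2 / (13).
R1 ← R1 − 3·R2.
R3 ← R3 − 15·R2.
R4 ← R4 − 13·R2.
R5 ← R5 − 1·R2.
R3 ← R3 / (-107/26).
R1 ← R1 + 11/26·R3.
R2 ← R2 + 9/13·R3.
R4 ← R4 − 1·R3.
R5 ← R5 + 4/13·R3.
R4 ← R4 / (1117/107).
R1 ← R1 − 83/107·R4.
R2 ← R2 + 156/107·R4.
R3 ← R3 + 47/107·R4.
R5 ← R5 − 216/107·R4.
R5 ← R5 / (1263/1117).
R1 ← R1 + 430/1117·R5.
R2 ← R2 + 1843/1117·R5.
R3 ← R3 + 1035/1117·R5.
R4 ← R4 + 455/1117·R5.
Reading off the reduced rows gives p = -5/3, q = -1/2, r = -2, s = -14/5, t = 3/2.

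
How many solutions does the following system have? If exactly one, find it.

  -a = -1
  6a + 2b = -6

a = 1, b = -6

Row-reduce the augmented matrix:
R1 ← R1 / (-1).
R2 ← R2 − 6·R1.
R2 ← R2 / (2).
Reading off the reduced rows gives a = 1, b = -6.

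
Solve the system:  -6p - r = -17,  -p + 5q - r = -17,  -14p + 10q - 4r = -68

infinitely many solutions

Row-reduce:
R1 ← R1 / (-6).
R2 ← R2 + 1·R1.
R3 ← R3 + 14·R1.
R2 ← R2 / (5).
R3 ← R3 − 10·R2.
Rank is 2 with 3 unknowns, leaving r free.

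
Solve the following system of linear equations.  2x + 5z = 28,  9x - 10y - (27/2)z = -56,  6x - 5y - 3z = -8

no solution

Row-reduce:
R1 ← R1 / (2).
R2 ← R2 − 9·R1.
R3 ← R3 − 6·R1.
R2 ← R2 / (-10).
R3 ← R3 + 5·R2.
Row 3 reduces to 0 = -1, a contradiction. The system is inconsistent.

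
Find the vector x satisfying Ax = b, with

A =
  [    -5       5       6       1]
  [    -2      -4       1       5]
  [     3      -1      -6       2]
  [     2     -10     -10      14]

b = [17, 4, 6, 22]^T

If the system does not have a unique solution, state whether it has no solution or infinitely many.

Row-reduce:
R1 ← R1 / (-5).
R2 ← R2 + 2·R1.
R3 ← R3 − 3·R1.
R4 ← R4 − 2·R1.
R2 ← R2 / (-6).
R1 ← R1 + 1·R2.
R3 ← R3 − 2·R2.
R4 ← R4 + 8·R2.
R3 ← R3 / (-43/15).
R1 ← R1 + 29/30·R3.
R2 ← R2 − 7/30·R3.
R4 ← R4 + 86/15·R3.
Row 4 reduces to 0 = 2, a contradiction. The system is inconsistent.

no solution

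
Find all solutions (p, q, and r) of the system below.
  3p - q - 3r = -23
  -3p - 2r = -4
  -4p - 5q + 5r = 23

Row-reduce the augmented matrix:
R1 ← R1 / (3).
R2 ← R2 + 3·R1.
R3 ← R3 + 4·R1.
R2 ← R2 / (-1).
R1 ← R1 + 1/3·R2.
R3 ← R3 + 19/3·R2.
R3 ← R3 / (98/3).
R1 ← R1 − 2/3·R3.
R2 ← R2 − 5·R3.
Reading off the reduced rows gives p = -2, q = 2, r = 5.

p = -2, q = 2, r = 5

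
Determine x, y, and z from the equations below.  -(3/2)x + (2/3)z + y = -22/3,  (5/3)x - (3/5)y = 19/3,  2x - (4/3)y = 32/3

x = 2, y = -5, z = 1

Row-reduce the augmented matrix:
R1 ← R1 / (-3/2).
R2 ← R2 − 5/3·R1.
R3 ← R3 − 2·R1.
R2 ← R2 / (23/45).
R1 ← R1 + 2/3·R2.
R3 ← R3 / (8/9).
R1 ← R1 − 12/23·R3.
R2 ← R2 − 100/69·R3.
Reading off the reduced rows gives x = 2, y = -5, z = 1.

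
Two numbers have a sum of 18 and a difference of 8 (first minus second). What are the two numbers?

first number: 13, second number: 5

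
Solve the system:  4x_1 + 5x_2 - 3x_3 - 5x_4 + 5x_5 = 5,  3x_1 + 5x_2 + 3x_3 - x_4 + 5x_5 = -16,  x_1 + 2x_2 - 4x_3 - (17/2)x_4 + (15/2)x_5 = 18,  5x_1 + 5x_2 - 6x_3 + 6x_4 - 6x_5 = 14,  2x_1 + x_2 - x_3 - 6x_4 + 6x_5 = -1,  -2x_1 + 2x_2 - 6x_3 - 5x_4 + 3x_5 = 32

Row-reduce:
R1 ← R1 / (4).
R2 ← R2 − 3·R1.
R3 ← R3 − 1·R1.
R4 ← R4 − 5·R1.
R5 ← R5 − 2·R1.
R6 ← R6 + 2·R1.
R2 ← R2 / (5/4).
R1 ← R1 − 5/4·R2.
R3 ← R3 − 3/4·R2.
R4 ← R4 + 5/4·R2.
R5 ← R5 + 3/2·R2.
R6 ← R6 − 9/2·R2.
R3 ← R3 / (-32/5).
R1 ← R1 + 6·R3.
R2 ← R2 − 21/5·R3.
R4 ← R4 − 3·R3.
R5 ← R5 − 34/5·R3.
R6 ← R6 + 132/5·R3.
R4 ← R4 / (693/64).
R1 ← R1 − 139/32·R4.
R2 ← R2 + 233/64·R4.
R3 ← R3 − 89/64·R4.
R5 ← R5 + 309/32·R4.
R6 ← R6 − 309/16·R4.
R5 ← R5 / (10/3).
R1 ← R1 + 16/9·R5.
R2 ← R2 − 16/9·R5.
R3 ← R3 − 2/9·R5.
R4 ← R4 + 7/9·R5.
R6 ← R6 + 20/3·R5.
Row 6 reduces to 0 = -6, a contradiction. The system is inconsistent.

no solution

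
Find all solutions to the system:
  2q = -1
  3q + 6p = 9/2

p = 1, q = -1/2

Row-reduce the augmented matrix:
Swap R1 and R2.
R1 ← R1 / (6).
R2 ← R2 / (2).
R1 ← R1 − 1/2·R2.
Reading off the reduced rows gives p = 1, q = -1/2.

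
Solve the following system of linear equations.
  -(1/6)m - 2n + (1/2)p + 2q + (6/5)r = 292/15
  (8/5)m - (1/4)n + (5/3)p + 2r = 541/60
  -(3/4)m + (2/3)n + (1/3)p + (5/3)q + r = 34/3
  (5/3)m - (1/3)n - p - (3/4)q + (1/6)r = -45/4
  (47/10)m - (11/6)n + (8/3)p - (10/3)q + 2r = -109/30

no solution

Row-reduce:
R1 ← R1 / (-1/6).
R2 ← R2 − 8/5·R1.
R3 ← R3 + 3/4·R1.
R4 ← R4 − 5/3·R1.
R5 ← R5 − 47/10·R1.
R2 ← R2 / (-389/20).
R1 ← R1 − 12·R2.
R3 ← R3 − 29/3·R2.
R4 ← R4 + 61/3·R2.
R5 ← R5 + 1747/30·R2.
R3 ← R3 / (18167/14004).
R1 ← R1 − 385/389·R3.
R2 ← R2 + 388/1167·R3.
R4 ← R4 + 9664/3501·R3.
R5 ← R5 + 18167/7002·R3.
R4 ← R4 / (845537/218004).
R1 ← R1 + 33420/18167·R4.
R2 ← R2 + 7648/18167·R4.
R3 ← R3 − 30936/18167·R4.
Row 5 reduces to 0 = 1, a contradiction. The system is inconsistent.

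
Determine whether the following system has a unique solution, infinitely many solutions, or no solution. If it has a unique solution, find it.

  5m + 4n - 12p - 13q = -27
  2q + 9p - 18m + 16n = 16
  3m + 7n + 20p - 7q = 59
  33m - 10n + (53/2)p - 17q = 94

infinitely many solutions

Row-reduce:
R1 ← R1 / (5).
R2 ← R2 + 18·R1.
R3 ← R3 − 3·R1.
R4 ← R4 − 33·R1.
R2 ← R2 / (152/5).
R1 ← R1 − 4/5·R2.
R3 ← R3 − 23/5·R2.
R4 ← R4 + 182/5·R2.
R3 ← R3 / (259/8).
R1 ← R1 + 3/2·R3.
R2 ← R2 + 9/8·R3.
R4 ← R4 − 259/4·R3.
Rank is 3 with 4 unknowns, leaving q free.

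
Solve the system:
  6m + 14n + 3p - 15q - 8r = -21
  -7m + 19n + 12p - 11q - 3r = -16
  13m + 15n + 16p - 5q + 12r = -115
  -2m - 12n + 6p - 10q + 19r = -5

infinitely many solutions

Row-reduce:
R1 ← R1 / (6).
R2 ← R2 + 7·R1.
R3 ← R3 − 13·R1.
R4 ← R4 + 2·R1.
R2 ← R2 / (106/3).
R1 ← R1 − 7/3·R2.
R3 ← R3 + 46/3·R2.
R4 ← R4 + 22/3·R2.
R3 ← R3 / (860/53).
R1 ← R1 + 111/212·R3.
R2 ← R2 − 93/212·R3.
R4 ← R4 − 1083/106·R3.
R4 ← R4 / (-26181/860).
R1 ← R1 + 223/1720·R4.
R2 ← R2 + 2091/1720·R4.
R3 ← R3 − 401/430·R4.
Rank is 4 with 5 unknowns, leaving r free.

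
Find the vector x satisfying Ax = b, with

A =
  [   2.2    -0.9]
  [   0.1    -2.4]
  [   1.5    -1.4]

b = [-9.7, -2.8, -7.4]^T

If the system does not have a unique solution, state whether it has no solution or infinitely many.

Row-reduce the augmented matrix:
R1 ← R1 / (11/5).
R2 ← R2 − 1/10·R1.
R3 ← R3 − 3/2·R1.
R2 ← R2 / (-519/220).
R1 ← R1 + 9/22·R2.
R3 ← R3 + 173/220·R2.
R3 reduces to 0 = 0, so the extra equation is consistent.
Reading off the reduced rows gives x_1 = -4, x_2 = 1.

x_1 = -4, x_2 = 1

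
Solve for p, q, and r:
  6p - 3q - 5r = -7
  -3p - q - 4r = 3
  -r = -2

p = -2, q = -5, r = 2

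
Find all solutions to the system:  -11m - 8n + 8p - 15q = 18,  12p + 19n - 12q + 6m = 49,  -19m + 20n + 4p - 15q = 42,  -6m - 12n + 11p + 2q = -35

Row-reduce the augmented matrix:
R1 ← R1 / (-11).
R2 ← R2 − 6·R1.
R3 ← R3 + 19·R1.
R4 ← R4 + 6·R1.
R2 ← R2 / (161/11).
R1 ← R1 − 8/11·R2.
R3 ← R3 − 372/11·R2.
R4 ← R4 + 84/11·R2.
R3 ← R3 / (-7668/161).
R1 ← R1 + 248/161·R3.
R2 ← R2 − 180/161·R3.
R4 ← R4 − 349/23·R3.
R4 ← R4 / (11492/639).
R1 ← R1 − 323/639·R4.
R2 ← R2 + 2/71·R4.
R3 ← R3 + 772/639·R4.
Reading off the reduced rows gives m = 1, n = 1, p = -1, q = -3.

m = 1, n = 1, p = -1, q = -3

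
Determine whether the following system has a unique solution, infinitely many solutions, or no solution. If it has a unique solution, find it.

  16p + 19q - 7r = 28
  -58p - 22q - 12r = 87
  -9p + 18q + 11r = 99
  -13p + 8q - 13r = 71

no solution

Row-reduce:
R1 ← R1 / (16).
R2 ← R2 + 58·R1.
R3 ← R3 + 9·R1.
R4 ← R4 + 13·R1.
R2 ← R2 / (375/8).
R1 ← R1 − 19/16·R2.
R3 ← R3 − 459/16·R2.
R4 ← R4 − 375/16·R2.
R3 ← R3 / (3742/125).
R1 ← R1 − 191/375·R3.
R2 ← R2 + 299/375·R3.
Row 4 reduces to 0 = -1/2, a contradiction. The system is inconsistent.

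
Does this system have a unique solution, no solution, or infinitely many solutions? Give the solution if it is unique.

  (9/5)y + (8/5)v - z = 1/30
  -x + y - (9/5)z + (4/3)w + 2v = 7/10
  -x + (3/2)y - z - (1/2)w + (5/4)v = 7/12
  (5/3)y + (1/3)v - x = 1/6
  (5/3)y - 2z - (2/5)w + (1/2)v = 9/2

Row-reduce the augmented matrix:
Swap R1 and R2.
R1 ← R1 / (-1).
R3 ← R3 + 1·R1.
R4 ← R4 + 1·R1.
R2 ← R2 / (9/5).
R1 ← R1 + 1·R2.
R3 ← R3 − 1/2·R2.
R4 ← R4 − 2/3·R2.
R5 ← R5 − 5/3·R2.
R3 ← R3 / (97/90).
R1 ← R1 − 56/45·R3.
R2 ← R2 + 5/9·R3.
R4 ← R4 − 293/135·R3.
R5 ← R5 + 29/27·R3.
R4 ← R4 / (2059/873).
R1 ← R1 − 76/97·R4.
R2 ← R2 + 275/291·R4.
R3 ← R3 + 165/97·R4.
R5 ← R5 + 9721/4365·R4.
R5 ← R5 / (-25127/12354).
R1 ← R1 − 452/2059·R5.
R2 ← R2 − 683/2059·R5.
R3 ← R3 + 2065/2059·R5.
R4 ← R4 − 255/4118·R5.
Reading off the reduced rows gives x = 0, y = 1/2, z = -7/3, w = 0, v = -2.

x = 0, y = 1/2, z = -7/3, w = 0, v = -2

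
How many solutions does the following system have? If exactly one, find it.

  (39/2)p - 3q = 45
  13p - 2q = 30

Row-reduce:
R1 ← R1 / (39/2).
R2 ← R2 − 13·R1.
Rank is 1 with 2 unknowns, leaving q free.

infinitely many solutions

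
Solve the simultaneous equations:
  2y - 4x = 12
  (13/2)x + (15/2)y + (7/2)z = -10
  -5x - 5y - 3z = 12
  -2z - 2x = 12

no solution

Row-reduce:
R1 ← R1 / (-4).
R2 ← R2 − 13/2·R1.
R3 ← R3 + 5·R1.
R4 ← R4 + 2·R1.
R2 ← R2 / (43/4).
R1 ← R1 + 1/2·R2.
R3 ← R3 + 15/2·R2.
R4 ← R4 + 1·R2.
R3 ← R3 / (-24/43).
R1 ← R1 − 7/43·R3.
R2 ← R2 − 14/43·R3.
R4 ← R4 + 72/43·R3.
Row 4 reduces to 0 = -4, a contradiction. The system is inconsistent.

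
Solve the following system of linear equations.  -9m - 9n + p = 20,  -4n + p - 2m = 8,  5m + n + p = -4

infinitely many solutions

Row-reduce:
R1 ← R1 / (-9).
R2 ← R2 + 2·R1.
R3 ← R3 − 5·R1.
R2 ← R2 / (-2).
R1 ← R1 − 1·R2.
R3 ← R3 + 4·R2.
Rank is 2 with 3 unknowns, leaving p free.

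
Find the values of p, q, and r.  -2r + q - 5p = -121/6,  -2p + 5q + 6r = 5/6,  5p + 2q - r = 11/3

Row-reduce the augmented matrix:
R1 ← R1 / (-5).
R2 ← R2 + 2·R1.
R3 ← R3 − 5·R1.
R2 ← R2 / (23/5).
R1 ← R1 + 1/5·R2.
R3 ← R3 − 3·R2.
R3 ← R3 / (-171/23).
R1 ← R1 − 16/23·R3.
R2 ← R2 − 34/23·R3.
Reading off the reduced rows gives p = 7/3, q = -5/2, r = 3.

p = 7/3, q = -5/2, r = 3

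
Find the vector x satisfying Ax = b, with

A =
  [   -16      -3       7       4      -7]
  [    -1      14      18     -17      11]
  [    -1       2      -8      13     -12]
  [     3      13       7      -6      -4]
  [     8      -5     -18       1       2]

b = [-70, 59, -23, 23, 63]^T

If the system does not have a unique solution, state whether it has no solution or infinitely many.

x_1 = -1, x_2 = 5, x_3 = -5, x_4 = -2, x_5 = 4

Row-reduce the augmented matrix:
R1 ← R1 / (-16).
R2 ← R2 + 1·R1.
R3 ← R3 + 1·R1.
R4 ← R4 − 3·R1.
R5 ← R5 − 8·R1.
R2 ← R2 / (227/16).
R1 ← R1 − 3/16·R2.
R3 ← R3 − 35/16·R2.
R4 ← R4 − 199/16·R2.
R5 ← R5 + 13/2·R2.
R3 ← R3 / (-2530/227).
R1 ← R1 + 152/227·R3.
R2 ← R2 − 281/227·R3.
R4 ← R4 + 1608/227·R3.
R5 ← R5 + 1465/227·R3.
R4 ← R4 / (9/115).
R1 ← R1 + 109/115·R4.
R2 ← R2 − 57/115·R4.
R3 ← R3 + 159/115·R4.
R5 ← R5 + 318/23·R4.
R5 ← R5 / (-7213/6).
R1 ← R1 + 739/9·R5.
R2 ← R2 − 257/6·R5.
R3 ← R3 + 721/6·R5.
R4 ← R4 + 790/9·R5.
Reading off the reduced rows gives x_1 = -1, x_2 = 5, x_3 = -5, x_4 = -2, x_5 = 4.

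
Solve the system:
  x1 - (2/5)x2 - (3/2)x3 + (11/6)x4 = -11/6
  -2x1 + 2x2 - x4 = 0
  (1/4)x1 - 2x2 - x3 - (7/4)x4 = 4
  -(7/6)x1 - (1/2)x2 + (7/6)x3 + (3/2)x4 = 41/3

Row-reduce the augmented matrix:
R2 ← R2 + 2·R1.
R3 ← R3 − 1/4·R1.
R4 ← R4 + 7/6·R1.
R2 ← R2 / (6/5).
R1 ← R1 + 2/5·R2.
R3 ← R3 + 19/10·R2.
R4 ← R4 + 29/30·R2.
R3 ← R3 / (-43/8).
R1 ← R1 + 5/2·R3.
R2 ← R2 + 5/2·R3.
R4 ← R4 + 3·R3.
R4 ← R4 / (21655/4644).
R1 ← R1 − 691/387·R4.
R2 ← R2 − 995/774·R4.
R3 ← R3 + 145/387·R4.
Reading off the reduced rows gives x1 = -6, x2 = -5, x3 = 1, x4 = 2.

x1 = -6, x2 = -5, x3 = 1, x4 = 2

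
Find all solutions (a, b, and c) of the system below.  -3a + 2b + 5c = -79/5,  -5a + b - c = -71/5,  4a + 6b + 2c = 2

Row-reduce the augmented matrix:
R1 ← R1 / (-3).
R2 ← R2 + 5·R1.
R3 ← R3 − 4·R1.
R2 ← R2 / (-7/3).
R1 ← R1 + 2/3·R2.
R3 ← R3 − 26/3·R2.
R3 ← R3 / (-26).
R1 ← R1 − 1·R3.
R2 ← R2 − 4·R3.
Reading off the reduced rows gives a = 14/5, b = -6/5, c = -1.

a = 14/5, b = -6/5, c = -1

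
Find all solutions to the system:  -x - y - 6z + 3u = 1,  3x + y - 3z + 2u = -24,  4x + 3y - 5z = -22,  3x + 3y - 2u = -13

Row-reduce the augmented matrix:
R1 ← R1 / (-1).
R2 ← R2 − 3·R1.
R3 ← R3 − 4·R1.
R4 ← R4 − 3·R1.
R2 ← R2 / (-2).
R1 ← R1 − 1·R2.
R3 ← R3 + 1·R2.
R3 ← R3 / (-37/2).
R1 ← R1 + 9/2·R3.
R2 ← R2 − 21/2·R3.
R4 ← R4 + 18·R3.
R4 ← R4 / (25/37).
R1 ← R1 − 34/37·R4.
R2 ← R2 + 67/37·R4.
R3 ← R3 + 13/37·R4.
Reading off the reduced rows gives x = -6, y = -1, z = -1, u = -4.

x = -6, y = -1, z = -1, u = -4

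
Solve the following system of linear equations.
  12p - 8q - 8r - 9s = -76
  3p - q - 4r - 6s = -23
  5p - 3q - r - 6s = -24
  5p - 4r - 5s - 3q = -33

infinitely many solutions

Row-reduce:
R1 ← R1 / (12).
R2 ← R2 − 3·R1.
R3 ← R3 − 5·R1.
R4 ← R4 − 5·R1.
R1 ← R1 + 2/3·R2.
R3 ← R3 − 1/3·R2.
R4 ← R4 − 1/3·R2.
R3 ← R3 / (3).
R1 ← R1 + 2·R3.
R2 ← R2 + 2·R3.
Rank is 3 with 4 unknowns, leaving s free.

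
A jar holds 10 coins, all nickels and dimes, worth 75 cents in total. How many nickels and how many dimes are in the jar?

nickels: 5, dimes: 5

Let n = nickels, d = dimes.
  d + n = 10
  5n + 10d = 75
Row-reduce the augmented matrix:
R2 ← R2 − 5·R1.
R2 ← R2 / (5).
R1 ← R1 − 1·R2.
Reading off the reduced rows gives n = 5, d = 5.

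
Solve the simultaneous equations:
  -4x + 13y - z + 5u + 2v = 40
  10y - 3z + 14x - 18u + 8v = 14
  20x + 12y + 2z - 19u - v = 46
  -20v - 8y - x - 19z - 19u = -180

infinitely many solutions

Row-reduce:
R1 ← R1 / (-4).
R2 ← R2 − 14·R1.
R3 ← R3 − 20·R1.
R4 ← R4 + 1·R1.
R2 ← R2 / (111/2).
R1 ← R1 + 13/4·R2.
R3 ← R3 − 77·R2.
R4 ← R4 + 45/4·R2.
R3 ← R3 / (668/111).
R1 ← R1 + 29/222·R3.
R2 ← R2 + 13/111·R3.
R4 ← R4 + 1485/74·R3.
R4 ← R4 / (2631/1336).
R1 ← R1 + 1515/1336·R4.
R2 ← R2 − 81/668·R4.
R3 ← R3 − 743/668·R4.
Rank is 4 with 5 unknowns, leaving v free.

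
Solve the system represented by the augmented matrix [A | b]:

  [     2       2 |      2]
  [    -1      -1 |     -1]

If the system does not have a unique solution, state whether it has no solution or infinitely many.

infinitely many solutions

Row-reduce:
R1 ← R1 / (2).
R2 ← R2 + 1·R1.
Rank is 1 with 2 unknowns, leaving x_2 free.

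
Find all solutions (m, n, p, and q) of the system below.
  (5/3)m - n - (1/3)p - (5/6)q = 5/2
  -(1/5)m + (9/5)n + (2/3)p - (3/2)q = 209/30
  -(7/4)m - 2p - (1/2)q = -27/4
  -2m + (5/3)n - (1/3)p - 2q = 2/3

m = 3, n = 3, p = 1, q = -1

Row-reduce the augmented matrix:
R1 ← R1 / (5/3).
R2 ← R2 + 1/5·R1.
R3 ← R3 + 7/4·R1.
R4 ← R4 + 2·R1.
R2 ← R2 / (42/25).
R1 ← R1 + 3/5·R2.
R3 ← R3 + 21/20·R2.
R4 ← R4 − 7/15·R2.
R3 ← R3 / (-47/24).
R1 ← R1 − 1/42·R3.
R2 ← R2 − 47/126·R3.
R4 ← R4 + 49/54·R3.
R4 ← R4 / (-1231/846).
R1 ← R1 + 362/329·R4.
R2 ← R2 + 59/42·R4.
R3 ← R3 − 57/47·R4.
Reading off the reduced rows gives m = 3, n = 3, p = 1, q = -1.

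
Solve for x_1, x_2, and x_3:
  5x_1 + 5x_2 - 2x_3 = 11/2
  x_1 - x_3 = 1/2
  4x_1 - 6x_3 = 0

x_1 = 3/2, x_2 = 0, x_3 = 1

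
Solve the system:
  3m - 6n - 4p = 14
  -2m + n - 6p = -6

Row-reduce:
R1 ← R1 / (3).
R2 ← R2 + 2·R1.
R2 ← R2 / (-3).
R1 ← R1 + 2·R2.
Rank is 2 with 3 unknowns, leaving p free.

infinitely many solutions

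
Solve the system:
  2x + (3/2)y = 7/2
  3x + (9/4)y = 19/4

Row-reduce:
R1 ← R1 / (2).
R2 ← R2 − 3·R1.
Row 2 reduces to 0 = -1/2, a contradiction. The system is inconsistent.

no solution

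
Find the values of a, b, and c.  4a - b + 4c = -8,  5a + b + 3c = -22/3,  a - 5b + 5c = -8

Row-reduce the augmented matrix:
R1 ← R1 / (4).
R2 ← R2 − 5·R1.
R3 ← R3 − 1·R1.
R2 ← R2 / (9/4).
R1 ← R1 + 1/4·R2.
R3 ← R3 + 19/4·R2.
R3 ← R3 / (-2/9).
R1 ← R1 − 7/9·R3.
R2 ← R2 + 8/9·R3.
Reading off the reduced rows gives a = -3, b = 8/3, c = 5/3.

a = -3, b = 8/3, c = 5/3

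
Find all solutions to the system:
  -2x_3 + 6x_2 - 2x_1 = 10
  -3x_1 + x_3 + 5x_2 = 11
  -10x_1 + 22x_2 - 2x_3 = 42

Row-reduce:
R1 ← R1 / (-2).
R2 ← R2 + 3·R1.
R3 ← R3 + 10·R1.
R2 ← R2 / (-4).
R1 ← R1 + 3·R2.
R3 ← R3 + 8·R2.
Rank is 2 with 3 unknowns, leaving x_3 free.

infinitely many solutions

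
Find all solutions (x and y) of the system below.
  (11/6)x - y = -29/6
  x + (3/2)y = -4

x = -3, y = -2/3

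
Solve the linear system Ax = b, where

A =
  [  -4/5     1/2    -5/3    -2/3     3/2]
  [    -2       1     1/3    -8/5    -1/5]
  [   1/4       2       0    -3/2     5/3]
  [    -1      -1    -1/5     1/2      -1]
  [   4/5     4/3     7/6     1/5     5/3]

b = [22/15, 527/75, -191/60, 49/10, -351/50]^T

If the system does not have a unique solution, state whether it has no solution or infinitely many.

x_1 = -3, x_2 = 0, x_3 = -1, x_4 = -3/5, x_5 = -2

Row-reduce the augmented matrix:
R1 ← R1 / (-4/5).
R2 ← R2 + 2·R1.
R3 ← R3 − 1/4·R1.
R4 ← R4 + 1·R1.
R5 ← R5 − 4/5·R1.
R2 ← R2 / (-1/4).
R1 ← R1 + 5/8·R2.
R3 ← R3 − 69/32·R2.
R4 ← R4 + 13/8·R2.
R5 ← R5 − 11/6·R2.
R3 ← R3 / (919/24).
R1 ← R1 + 55/6·R3.
R2 ← R2 + 18·R3.
R4 ← R4 + 821/30·R3.
R5 ← R5 − 65/2·R3.
R4 ← R4 / (12409/137850).
R1 ← R1 − 1090/2757·R4.
R2 ← R2 + 2204/2757·R4.
R3 ← R3 + 136/4595·R4.
R5 ← R5 − 40699/41355·R4.
R5 ← R5 / (864743/558405).
R1 ← R1 − 16900/37227·R5.
R2 ← R2 − 21953/37227·R5.
R3 ← R3 + 10440/12409·R5.
R4 ← R4 + 3092/12409·R5.
Reading off the reduced rows gives x_1 = -3, x_2 = 0, x_3 = -1, x_4 = -3/5, x_5 = -2.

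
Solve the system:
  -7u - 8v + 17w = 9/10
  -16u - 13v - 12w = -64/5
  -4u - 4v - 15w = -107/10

Row-reduce the augmented matrix:
R1 ← R1 / (-7).
R2 ← R2 + 16·R1.
R3 ← R3 + 4·R1.
R2 ← R2 / (37/7).
R1 ← R1 − 8/7·R2.
R3 ← R3 − 4/7·R2.
R3 ← R3 / (-711/37).
R1 ← R1 − 317/37·R3.
R2 ← R2 + 356/37·R3.
Reading off the reduced rows gives u = -6/5, v = 2, w = 1/2.

u = -6/5, v = 2, w = 1/2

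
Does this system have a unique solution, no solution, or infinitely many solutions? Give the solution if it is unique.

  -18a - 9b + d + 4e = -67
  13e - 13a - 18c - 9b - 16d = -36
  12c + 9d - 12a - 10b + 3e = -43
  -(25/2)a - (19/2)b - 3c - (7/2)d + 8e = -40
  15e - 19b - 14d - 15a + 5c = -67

Row-reduce:
R1 ← R1 / (-18).
R2 ← R2 + 13·R1.
R3 ← R3 + 12·R1.
R4 ← R4 + 25/2·R1.
R5 ← R5 + 15·R1.
R2 ← R2 / (-5/2).
R1 ← R1 − 1/2·R2.
R3 ← R3 + 4·R2.
R4 ← R4 + 13/4·R2.
R5 ← R5 + 23/2·R2.
R3 ← R3 / (204/5).
R1 ← R1 + 18/5·R3.
R2 ← R2 − 36/5·R3.
R4 ← R4 − 102/5·R3.
R5 ← R5 − 439/5·R3.
Swap R4 and R5.
R4 ← R4 / (-24641/1836).
R1 ← R1 + 31/102·R4.
R2 ← R2 − 76/153·R4.
R3 ← R3 − 1579/1836·R4.
Row 5 reduces to 0 = -1/2, a contradiction. The system is inconsistent.

no solution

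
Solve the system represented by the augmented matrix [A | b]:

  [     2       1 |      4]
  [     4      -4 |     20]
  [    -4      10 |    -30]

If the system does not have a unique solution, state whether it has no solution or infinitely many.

no solution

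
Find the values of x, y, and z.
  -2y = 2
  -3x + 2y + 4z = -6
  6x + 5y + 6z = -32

x = -2, y = -1, z = -5/2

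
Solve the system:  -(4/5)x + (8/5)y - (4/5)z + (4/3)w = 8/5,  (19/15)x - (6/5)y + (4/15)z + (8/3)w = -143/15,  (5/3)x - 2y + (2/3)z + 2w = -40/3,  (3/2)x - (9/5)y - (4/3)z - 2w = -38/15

Row-reduce:
R1 ← R1 / (-4/5).
R2 ← R2 − 19/15·R1.
R3 ← R3 − 5/3·R1.
R4 ← R4 − 3/2·R1.
R2 ← R2 / (4/3).
R1 ← R1 + 2·R2.
R3 ← R3 − 4/3·R2.
R4 ← R4 − 6/5·R2.
Swap R3 and R4.
R3 ← R3 / (-29/15).
R1 ← R1 + 1/2·R3.
R2 ← R2 + 3/4·R3.
Row 4 reduces to 0 = -3, a contradiction. The system is inconsistent.

no solution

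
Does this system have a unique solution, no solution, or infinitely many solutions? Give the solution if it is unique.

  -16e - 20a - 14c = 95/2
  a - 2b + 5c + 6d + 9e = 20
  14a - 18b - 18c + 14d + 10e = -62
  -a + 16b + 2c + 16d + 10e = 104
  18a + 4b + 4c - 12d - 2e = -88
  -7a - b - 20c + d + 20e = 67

Row-reduce:
R1 ← R1 / (-20).
R2 ← R2 − 1·R1.
R3 ← R3 − 14·R1.
R4 ← R4 + 1·R1.
R5 ← R5 − 18·R1.
R6 ← R6 + 7·R1.
R2 ← R2 / (-2).
R3 ← R3 + 18·R2.
R4 ← R4 − 16·R2.
R5 ← R5 − 4·R2.
R6 ← R6 + 1·R2.
R3 ← R3 / (-133/2).
R1 ← R1 − 7/10·R3.
R2 ← R2 + 43/20·R3.
R4 ← R4 − 371/10·R3.
R6 ← R6 + 69/4·R3.
R4 ← R4 / (792/19).
R1 ← R1 + 8/19·R4.
R2 ← R2 + 227/133·R4.
R3 ← R3 − 80/133·R4.
R6 ← R6 − 1114/133·R4.
Swap R5 and R6.
R5 ← R5 / (471391/13860).
R1 ← R1 − 178/495·R5.
R2 ← R2 + 7213/27720·R5.
R3 ← R3 − 436/693·R5.
R4 ← R4 − 3283/3960·R5.
Row 6 reduces to 0 = -1/2, a contradiction. The system is inconsistent.

no solution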